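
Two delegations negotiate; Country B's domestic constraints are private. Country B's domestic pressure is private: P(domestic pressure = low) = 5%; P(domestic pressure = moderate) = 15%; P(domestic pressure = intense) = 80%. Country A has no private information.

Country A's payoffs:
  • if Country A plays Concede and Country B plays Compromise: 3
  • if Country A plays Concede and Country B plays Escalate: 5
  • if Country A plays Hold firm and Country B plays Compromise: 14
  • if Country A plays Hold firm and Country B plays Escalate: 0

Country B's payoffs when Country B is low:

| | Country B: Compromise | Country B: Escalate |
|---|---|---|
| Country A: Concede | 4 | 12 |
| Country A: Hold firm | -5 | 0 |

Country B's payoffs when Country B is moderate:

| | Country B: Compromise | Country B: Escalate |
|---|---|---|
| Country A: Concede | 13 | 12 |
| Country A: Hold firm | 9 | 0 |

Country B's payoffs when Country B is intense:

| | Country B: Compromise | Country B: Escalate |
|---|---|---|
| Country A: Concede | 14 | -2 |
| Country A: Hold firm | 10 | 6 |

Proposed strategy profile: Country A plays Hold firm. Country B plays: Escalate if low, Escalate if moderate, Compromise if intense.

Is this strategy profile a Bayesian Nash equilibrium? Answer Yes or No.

No

A profile is a BNE iff every type of every player is best-responding given beliefs about the other side.
Country A plays Hold firm: E[Hold firm] = 0.05·(0) + 0.15·(0) + 0.8·(14) = 11.2; E[Concede] = 3.4. Best-responding. ✓
Country B (domestic pressure low), facing Hold firm: Compromise gives -5, Escalate gives 0. Proposed Escalate is best. ✓
Country B (domestic pressure moderate), facing Hold firm: Compromise gives 9, Escalate gives 0. Proposed Escalate is not best — profitable deviation exists. ✗
Country B (domestic pressure intense), facing Hold firm: Compromise gives 10, Escalate gives 6. Proposed Compromise is best. ✓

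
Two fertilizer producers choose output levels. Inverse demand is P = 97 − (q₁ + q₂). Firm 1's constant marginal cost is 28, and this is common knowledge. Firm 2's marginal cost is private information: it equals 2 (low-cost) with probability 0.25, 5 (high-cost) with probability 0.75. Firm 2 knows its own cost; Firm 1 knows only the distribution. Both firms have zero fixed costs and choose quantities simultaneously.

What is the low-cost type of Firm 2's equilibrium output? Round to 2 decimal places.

39.96

Firm 2 with cost c maximizes (97 − (q₁+q₂) − c)·q₂, giving q₂(c) = (97 − c − q₁)/2.
E[c₂] = 0.25·2 + 0.75·5 = 4.25
Firm 1's FOC against E[q₂] yields q₁ = (97 − 2·28 + E[c₂])/3 = (97 − 56 + 4.25)/3 = 15.0833.
q₂(low-cost) = (97 − 2 − 15.0833)/2 = 39.9583.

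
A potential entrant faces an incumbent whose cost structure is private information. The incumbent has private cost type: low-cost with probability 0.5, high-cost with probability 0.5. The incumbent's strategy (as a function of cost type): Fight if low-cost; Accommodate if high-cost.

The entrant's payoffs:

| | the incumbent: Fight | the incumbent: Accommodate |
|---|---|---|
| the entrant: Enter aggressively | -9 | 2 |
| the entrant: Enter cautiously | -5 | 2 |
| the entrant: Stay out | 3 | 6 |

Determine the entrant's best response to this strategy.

Compute the entrant's expected payoff for each action, taking the expectation over the incumbent's type.
E[Enter aggressively] = 0.5·(-9) + 0.5·(2) = -3.5
E[Enter cautiously] = 0.5·(-5) + 0.5·(2) = -1.5
E[Stay out] = 0.5·(3) + 0.5·(6) = 4.5
Best response: Stay out (4.5 is the largest).

Stay out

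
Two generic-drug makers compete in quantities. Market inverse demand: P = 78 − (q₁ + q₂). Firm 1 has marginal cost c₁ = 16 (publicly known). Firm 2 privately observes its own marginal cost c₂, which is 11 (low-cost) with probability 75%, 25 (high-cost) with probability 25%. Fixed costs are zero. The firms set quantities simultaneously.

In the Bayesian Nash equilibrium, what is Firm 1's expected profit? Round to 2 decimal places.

Type-c best response for Firm 2: q₂(c) = (78 − c)/2 − q₁/2.
Firm 1 maximizes expected profit; its first-order condition is 78 − 2q₁ − E[q₂] − 16 = 0.
Substituting E[q₂] and solving: E[c₂] = 14.5, so q₁ = (78 − 2·16 + 14.5)/3 = 20.1667.
E[P] = 78 − (q₁ + E[q₂]) = 36.1667; Firm 1's expected profit = (E[P] − 16)·q₁ = (36.1667 − 16)·20.1667 = 406.694.

406.69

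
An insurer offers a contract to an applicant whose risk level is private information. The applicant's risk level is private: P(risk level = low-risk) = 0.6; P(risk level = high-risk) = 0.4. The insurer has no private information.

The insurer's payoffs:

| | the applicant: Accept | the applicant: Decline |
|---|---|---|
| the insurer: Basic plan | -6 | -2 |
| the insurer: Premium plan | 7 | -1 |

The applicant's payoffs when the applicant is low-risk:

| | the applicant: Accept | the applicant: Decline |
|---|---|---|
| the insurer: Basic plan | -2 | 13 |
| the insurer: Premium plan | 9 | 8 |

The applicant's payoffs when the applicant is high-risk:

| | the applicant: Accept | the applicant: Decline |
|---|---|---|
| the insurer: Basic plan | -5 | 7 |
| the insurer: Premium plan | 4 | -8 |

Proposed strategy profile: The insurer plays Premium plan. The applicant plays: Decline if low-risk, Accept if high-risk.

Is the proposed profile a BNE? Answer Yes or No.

No

The insurer plays Premium plan: E[Premium plan] = 0.6·(-1) + 0.4·(7) = 2.2; E[Basic plan] = -3.6. Best-responding. ✓
The applicant (risk level low-risk), facing Premium plan: Accept gives 9, Decline gives 8. Proposed Decline is not best — profitable deviation exists. ✗
The applicant (risk level high-risk), facing Premium plan: Accept gives 4, Decline gives -8. Proposed Accept is best. ✓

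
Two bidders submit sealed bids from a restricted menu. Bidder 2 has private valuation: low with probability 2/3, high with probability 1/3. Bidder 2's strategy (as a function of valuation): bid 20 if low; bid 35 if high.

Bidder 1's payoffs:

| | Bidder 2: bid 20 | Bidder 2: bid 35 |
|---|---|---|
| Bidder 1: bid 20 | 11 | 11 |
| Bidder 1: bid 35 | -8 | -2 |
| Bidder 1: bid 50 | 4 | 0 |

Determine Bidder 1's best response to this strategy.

E[bid 20] = 2/3·(11) + 1/3·(11) = 11
E[bid 35] = 2/3·(-8) + 1/3·(-2) = -6
E[bid 50] = 2/3·(4) + 1/3·(0) = 8/3
Best response: bid 20 (11 is the largest).

bid 20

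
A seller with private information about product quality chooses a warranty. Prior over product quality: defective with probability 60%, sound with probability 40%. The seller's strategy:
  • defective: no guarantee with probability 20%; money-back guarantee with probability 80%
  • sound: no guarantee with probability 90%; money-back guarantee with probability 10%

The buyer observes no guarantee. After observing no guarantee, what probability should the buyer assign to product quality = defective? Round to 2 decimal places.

0.25

P(no guarantee) = 0.6·0.2 + 0.4·0.9 = 0.48
P(defective | no guarantee) = (0.6·0.2) / 0.48 = 0.12 / 0.48 = 0.25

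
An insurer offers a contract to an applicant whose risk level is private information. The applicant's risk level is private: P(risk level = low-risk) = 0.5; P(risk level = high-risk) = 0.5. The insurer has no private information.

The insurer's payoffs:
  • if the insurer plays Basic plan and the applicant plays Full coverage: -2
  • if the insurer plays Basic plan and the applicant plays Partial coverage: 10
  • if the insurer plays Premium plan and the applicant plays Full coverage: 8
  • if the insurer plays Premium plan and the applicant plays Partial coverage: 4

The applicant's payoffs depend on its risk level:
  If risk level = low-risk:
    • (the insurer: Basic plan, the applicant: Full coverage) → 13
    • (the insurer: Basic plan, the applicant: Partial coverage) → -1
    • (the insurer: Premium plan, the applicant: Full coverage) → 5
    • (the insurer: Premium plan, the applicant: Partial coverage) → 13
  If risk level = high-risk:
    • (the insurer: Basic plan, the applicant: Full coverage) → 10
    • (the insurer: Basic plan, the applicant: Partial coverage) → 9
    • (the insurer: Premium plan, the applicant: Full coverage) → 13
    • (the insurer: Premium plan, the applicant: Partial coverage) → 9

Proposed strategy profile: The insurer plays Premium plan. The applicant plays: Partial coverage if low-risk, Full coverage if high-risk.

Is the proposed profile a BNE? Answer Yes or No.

Yes

The insurer plays Premium plan: E[Premium plan] = 0.5·(4) + 0.5·(8) = 6; E[Basic plan] = 4. Best-responding. ✓
The applicant (risk level low-risk), facing Premium plan: Full coverage gives 5, Partial coverage gives 13. Proposed Partial coverage is best. ✓
The applicant (risk level high-risk), facing Premium plan: Full coverage gives 13, Partial coverage gives 9. Proposed Full coverage is best. ✓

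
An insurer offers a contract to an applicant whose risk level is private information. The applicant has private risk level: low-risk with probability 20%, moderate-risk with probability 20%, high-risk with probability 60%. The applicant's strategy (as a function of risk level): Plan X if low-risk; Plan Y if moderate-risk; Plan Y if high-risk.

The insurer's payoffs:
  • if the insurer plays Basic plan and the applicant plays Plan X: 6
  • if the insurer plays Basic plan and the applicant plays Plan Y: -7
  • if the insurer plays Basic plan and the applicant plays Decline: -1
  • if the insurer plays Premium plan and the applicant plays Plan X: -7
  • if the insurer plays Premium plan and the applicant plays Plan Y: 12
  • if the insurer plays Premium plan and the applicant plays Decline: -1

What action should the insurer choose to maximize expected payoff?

Premium plan

Compute the insurer's expected payoff for each action, taking the expectation over the applicant's type.
E[Basic plan] = 0.2·(6) + 0.2·(-7) + 0.6·(-7) = -4.4
E[Premium plan] = 0.2·(-7) + 0.2·(12) + 0.6·(12) = 8.2
Best response: Premium plan (8.2 is the largest).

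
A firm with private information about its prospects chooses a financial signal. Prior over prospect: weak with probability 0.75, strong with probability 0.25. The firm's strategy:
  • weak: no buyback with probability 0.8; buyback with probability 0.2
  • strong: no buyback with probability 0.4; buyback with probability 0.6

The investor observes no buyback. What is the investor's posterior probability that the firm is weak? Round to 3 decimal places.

0.857

P(no buyback) = 0.75·0.8 + 0.25·0.4 = 0.7
P(weak | no buyback) = (0.75·0.8) / 0.7 = 0.6 / 0.7 = 0.857143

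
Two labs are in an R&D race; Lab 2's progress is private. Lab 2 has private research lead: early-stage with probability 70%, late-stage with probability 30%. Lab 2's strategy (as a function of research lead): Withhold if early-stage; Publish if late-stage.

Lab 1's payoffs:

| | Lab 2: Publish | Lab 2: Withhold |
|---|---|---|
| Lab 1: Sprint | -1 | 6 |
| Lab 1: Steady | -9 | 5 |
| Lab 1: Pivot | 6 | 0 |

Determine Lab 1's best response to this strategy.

E[Sprint] = 0.7·(6) + 0.3·(-1) = 3.9
E[Steady] = 0.7·(5) + 0.3·(-9) = 0.8
E[Pivot] = 0.7·(0) + 0.3·(6) = 1.8
Best response: Sprint (3.9 is the largest).

Sprint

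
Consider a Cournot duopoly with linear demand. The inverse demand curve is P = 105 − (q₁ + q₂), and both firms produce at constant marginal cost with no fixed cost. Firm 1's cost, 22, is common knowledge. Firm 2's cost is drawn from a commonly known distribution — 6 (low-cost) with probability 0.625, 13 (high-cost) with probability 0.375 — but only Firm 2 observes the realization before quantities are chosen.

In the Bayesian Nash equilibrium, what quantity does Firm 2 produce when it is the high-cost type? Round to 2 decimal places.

Firm 2 with cost c maximizes (105 − (q₁+q₂) − c)·q₂, giving q₂(c) = (105 − c − q₁)/2.
E[c₂] = 0.625·6 + 0.375·13 = 8.625
Firm 1's FOC against E[q₂] yields q₁ = (105 − 2·22 + E[c₂])/3 = (105 − 44 + 8.625)/3 = 23.2083.
q₂(high-cost) = (105 − 13 − 23.2083)/2 = 34.3958.

34.40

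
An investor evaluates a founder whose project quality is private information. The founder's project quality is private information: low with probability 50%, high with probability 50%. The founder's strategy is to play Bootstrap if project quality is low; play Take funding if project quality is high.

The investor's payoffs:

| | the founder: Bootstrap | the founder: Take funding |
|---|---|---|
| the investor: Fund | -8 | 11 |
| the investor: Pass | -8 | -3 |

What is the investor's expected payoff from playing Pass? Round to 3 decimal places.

E[Pass] = 0.5·(-8) + 0.5·(-3) = (-4) + (-1.5) = -5.5

-5.500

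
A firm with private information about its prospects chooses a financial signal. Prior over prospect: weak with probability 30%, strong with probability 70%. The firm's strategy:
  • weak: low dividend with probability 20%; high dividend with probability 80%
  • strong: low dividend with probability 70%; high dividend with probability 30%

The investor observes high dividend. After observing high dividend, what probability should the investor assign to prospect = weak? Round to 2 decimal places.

0.53

Apply Bayes' rule using the sender's strategy as the likelihood.
P(high dividend) = 0.3·0.8 + 0.7·0.3 = 0.45
P(weak | high dividend) = (0.3·0.8) / 0.45 = 0.24 / 0.45 = 0.533333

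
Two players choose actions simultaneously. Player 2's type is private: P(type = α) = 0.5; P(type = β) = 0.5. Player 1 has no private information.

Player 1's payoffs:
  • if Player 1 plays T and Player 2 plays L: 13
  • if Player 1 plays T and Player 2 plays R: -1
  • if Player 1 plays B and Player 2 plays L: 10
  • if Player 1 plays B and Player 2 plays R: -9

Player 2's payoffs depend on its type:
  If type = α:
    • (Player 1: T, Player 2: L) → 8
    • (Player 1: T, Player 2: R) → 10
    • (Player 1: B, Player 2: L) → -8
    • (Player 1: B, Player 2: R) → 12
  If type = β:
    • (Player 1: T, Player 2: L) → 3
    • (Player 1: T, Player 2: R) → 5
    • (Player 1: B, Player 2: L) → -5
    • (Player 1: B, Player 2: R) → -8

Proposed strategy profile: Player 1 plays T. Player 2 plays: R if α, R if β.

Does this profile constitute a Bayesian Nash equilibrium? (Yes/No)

Yes

Player 1 plays T: E[T] = 0.5·(-1) + 0.5·(-1) = -1; E[B] = -9. Best-responding. ✓
Player 2 (type α), facing T: L gives 8, R gives 10. Proposed R is best. ✓
Player 2 (type β), facing T: L gives 3, R gives 5. Proposed R is best. ✓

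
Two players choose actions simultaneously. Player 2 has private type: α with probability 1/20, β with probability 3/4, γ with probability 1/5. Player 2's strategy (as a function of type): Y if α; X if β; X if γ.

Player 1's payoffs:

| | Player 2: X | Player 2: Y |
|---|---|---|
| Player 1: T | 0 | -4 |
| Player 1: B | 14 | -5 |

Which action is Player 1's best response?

B

E[T] = 1/20·(-4) + 3/4·(0) + 1/5·(0) = -1/5
E[B] = 1/20·(-5) + 3/4·(14) + 1/5·(14) = 261/20
Best response: B (261/20 is the largest).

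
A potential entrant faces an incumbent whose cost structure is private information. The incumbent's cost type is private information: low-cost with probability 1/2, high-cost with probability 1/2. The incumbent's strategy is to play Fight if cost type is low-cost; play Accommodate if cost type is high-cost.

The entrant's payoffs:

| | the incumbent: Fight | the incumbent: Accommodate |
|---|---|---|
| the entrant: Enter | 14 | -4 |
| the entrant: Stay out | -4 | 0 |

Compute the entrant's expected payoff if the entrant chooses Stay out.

-2

E[Stay out] = 1/2·(-4) + 1/2·0 = (-2) + 0 = -2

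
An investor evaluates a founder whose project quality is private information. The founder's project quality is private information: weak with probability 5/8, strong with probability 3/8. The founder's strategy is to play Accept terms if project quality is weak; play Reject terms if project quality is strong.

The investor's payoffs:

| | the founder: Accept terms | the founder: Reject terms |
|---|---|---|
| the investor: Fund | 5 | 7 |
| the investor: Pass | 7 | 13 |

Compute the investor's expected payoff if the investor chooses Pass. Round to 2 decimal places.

9.25

Take the expectation over the founder's project quality, weighting each type's action by its prior probability.
E[Pass] = 5/8·7 + 3/8·13 = 35/8 + 39/8 = 37/4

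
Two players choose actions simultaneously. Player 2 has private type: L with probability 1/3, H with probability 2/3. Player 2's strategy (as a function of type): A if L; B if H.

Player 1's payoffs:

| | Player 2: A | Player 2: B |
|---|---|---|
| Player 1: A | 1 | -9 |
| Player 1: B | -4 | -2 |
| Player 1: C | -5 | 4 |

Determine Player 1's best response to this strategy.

Compute Player 1's expected payoff for each action, taking the expectation over Player 2's type.
E[A] = 1/3·(1) + 2/3·(-9) = -17/3
E[B] = 1/3·(-4) + 2/3·(-2) = -8/3
E[C] = 1/3·(-5) + 2/3·(4) = 1
Best response: C (1 is the largest).

C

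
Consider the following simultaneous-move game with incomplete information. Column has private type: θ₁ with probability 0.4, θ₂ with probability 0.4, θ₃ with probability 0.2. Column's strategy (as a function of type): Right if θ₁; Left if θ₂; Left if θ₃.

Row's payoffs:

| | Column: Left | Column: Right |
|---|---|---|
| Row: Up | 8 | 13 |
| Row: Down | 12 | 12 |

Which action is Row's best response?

Down

E[Up] = 0.4·(13) + 0.4·(8) + 0.2·(8) = 10
E[Down] = 0.4·(12) + 0.4·(12) + 0.2·(12) = 12
Best response: Down (12 is the largest).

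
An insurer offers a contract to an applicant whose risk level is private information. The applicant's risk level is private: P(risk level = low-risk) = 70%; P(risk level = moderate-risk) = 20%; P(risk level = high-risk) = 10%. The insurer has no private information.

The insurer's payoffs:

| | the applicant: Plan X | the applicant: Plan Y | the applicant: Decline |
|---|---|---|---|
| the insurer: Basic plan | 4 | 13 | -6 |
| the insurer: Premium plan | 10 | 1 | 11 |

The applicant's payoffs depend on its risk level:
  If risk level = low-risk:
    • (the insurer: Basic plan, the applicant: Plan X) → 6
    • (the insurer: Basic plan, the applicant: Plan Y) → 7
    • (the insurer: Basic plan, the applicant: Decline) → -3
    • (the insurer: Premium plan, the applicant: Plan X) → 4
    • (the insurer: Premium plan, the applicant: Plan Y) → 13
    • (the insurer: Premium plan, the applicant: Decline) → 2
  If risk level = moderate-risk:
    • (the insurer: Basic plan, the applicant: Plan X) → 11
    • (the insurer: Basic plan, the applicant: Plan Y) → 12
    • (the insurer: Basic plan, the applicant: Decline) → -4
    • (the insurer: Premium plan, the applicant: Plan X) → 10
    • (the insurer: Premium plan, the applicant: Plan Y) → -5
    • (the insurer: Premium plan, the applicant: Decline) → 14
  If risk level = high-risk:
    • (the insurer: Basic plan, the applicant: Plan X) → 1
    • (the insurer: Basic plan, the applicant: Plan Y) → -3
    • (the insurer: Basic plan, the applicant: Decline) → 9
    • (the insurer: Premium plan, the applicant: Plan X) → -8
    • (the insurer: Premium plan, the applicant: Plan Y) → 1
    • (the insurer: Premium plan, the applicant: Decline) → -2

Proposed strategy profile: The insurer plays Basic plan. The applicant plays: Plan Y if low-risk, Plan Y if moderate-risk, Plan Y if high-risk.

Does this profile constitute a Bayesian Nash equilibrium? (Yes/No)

The insurer plays Basic plan: E[Basic plan] = 0.7·(13) + 0.2·(13) + 0.1·(13) = 13; E[Premium plan] = 1. Best-responding. ✓
The applicant (risk level low-risk), facing Basic plan: Plan X gives 6, Plan Y gives 7, Decline gives -3. Proposed Plan Y is best. ✓
The applicant (risk level moderate-risk), facing Basic plan: Plan X gives 11, Plan Y gives 12, Decline gives -4. Proposed Plan Y is best. ✓
The applicant (risk level high-risk), facing Basic plan: Plan X gives 1, Plan Y gives -3, Decline gives 9. Proposed Plan Y is not best — profitable deviation exists. ✗

No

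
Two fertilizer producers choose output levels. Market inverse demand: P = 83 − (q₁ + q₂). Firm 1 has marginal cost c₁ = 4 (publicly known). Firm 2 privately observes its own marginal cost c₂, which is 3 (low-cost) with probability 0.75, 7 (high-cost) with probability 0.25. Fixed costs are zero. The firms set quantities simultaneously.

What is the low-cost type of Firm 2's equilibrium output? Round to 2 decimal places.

26.83

Type-c best response for Firm 2: q₂(c) = (83 − c)/2 − q₁/2.
Firm 1 maximizes expected profit; its first-order condition is 83 − 2q₁ − E[q₂] − 4 = 0.
Substituting E[q₂] and solving: E[c₂] = 4, so q₁ = (83 − 2·4 + 4)/3 = 26.3333.
q₂(low-cost) = (83 − 3 − 26.3333)/2 = 26.8333.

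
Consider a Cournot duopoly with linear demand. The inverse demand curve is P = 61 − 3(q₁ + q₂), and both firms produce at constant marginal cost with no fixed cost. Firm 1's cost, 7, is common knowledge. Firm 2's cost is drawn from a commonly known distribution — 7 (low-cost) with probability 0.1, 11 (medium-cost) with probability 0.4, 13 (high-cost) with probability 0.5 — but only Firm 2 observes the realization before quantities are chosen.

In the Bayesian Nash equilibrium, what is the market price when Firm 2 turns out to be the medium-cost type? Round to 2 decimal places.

Type-c best response for Firm 2: q₂(c) = (61 − c)/6 − q₁/2.
Firm 1 maximizes expected profit; its first-order condition is 61 − 6q₁ − 3E[q₂] − 7 = 0.
Substituting E[q₂] and solving: E[c₂] = 11.6, so q₁ = (61 − 2·7 + 11.6)/9 = 6.51111.
q₂(medium-cost) = 5.07778, so P = 61 − 3·(6.51111 + 5.07778) = 26.2333.

26.23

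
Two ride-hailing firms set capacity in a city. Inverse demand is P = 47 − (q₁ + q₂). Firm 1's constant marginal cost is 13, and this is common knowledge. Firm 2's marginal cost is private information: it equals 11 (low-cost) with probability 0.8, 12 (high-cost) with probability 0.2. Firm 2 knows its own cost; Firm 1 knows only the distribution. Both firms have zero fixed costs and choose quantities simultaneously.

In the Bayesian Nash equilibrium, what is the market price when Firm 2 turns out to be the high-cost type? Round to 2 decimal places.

Type-c best response for Firm 2: q₂(c) = (47 − c)/2 − q₁/2.
Firm 1 maximizes expected profit; its first-order condition is 47 − 2q₁ − E[q₂] − 13 = 0.
Substituting E[q₂] and solving: E[c₂] = 11.2, so q₁ = (47 − 2·13 + 11.2)/3 = 10.7333.
q₂(high-cost) = 12.1333, so P = 47 − (10.7333 + 12.1333) = 24.1333.

24.13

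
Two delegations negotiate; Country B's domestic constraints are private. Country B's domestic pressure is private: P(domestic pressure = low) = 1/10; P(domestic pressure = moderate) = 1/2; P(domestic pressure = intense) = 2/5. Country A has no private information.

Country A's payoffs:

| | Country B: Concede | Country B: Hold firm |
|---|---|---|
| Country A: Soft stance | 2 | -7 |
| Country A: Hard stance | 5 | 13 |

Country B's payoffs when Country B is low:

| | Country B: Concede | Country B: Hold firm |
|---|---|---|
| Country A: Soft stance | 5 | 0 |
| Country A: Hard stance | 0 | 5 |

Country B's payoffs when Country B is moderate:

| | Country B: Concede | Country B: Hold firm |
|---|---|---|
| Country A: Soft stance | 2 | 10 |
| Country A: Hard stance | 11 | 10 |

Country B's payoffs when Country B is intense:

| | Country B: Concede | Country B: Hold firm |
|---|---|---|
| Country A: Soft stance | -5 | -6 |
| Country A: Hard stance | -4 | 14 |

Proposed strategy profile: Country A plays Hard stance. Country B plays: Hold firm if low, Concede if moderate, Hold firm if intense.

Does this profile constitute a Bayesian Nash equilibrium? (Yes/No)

A profile is a BNE iff every type of every player is best-responding given beliefs about the other side.
Country A plays Hard stance: E[Hard stance] = 1/10·(13) + 1/2·(5) + 2/5·(13) = 9; E[Soft stance] = -5/2. Best-responding. ✓
Country B (domestic pressure low), facing Hard stance: Concede gives 0, Hold firm gives 5. Proposed Hold firm is best. ✓
Country B (domestic pressure moderate), facing Hard stance: Concede gives 11, Hold firm gives 10. Proposed Concede is best. ✓
Country B (domestic pressure intense), facing Hard stance: Concede gives -4, Hold firm gives 14. Proposed Hold firm is best. ✓

Yes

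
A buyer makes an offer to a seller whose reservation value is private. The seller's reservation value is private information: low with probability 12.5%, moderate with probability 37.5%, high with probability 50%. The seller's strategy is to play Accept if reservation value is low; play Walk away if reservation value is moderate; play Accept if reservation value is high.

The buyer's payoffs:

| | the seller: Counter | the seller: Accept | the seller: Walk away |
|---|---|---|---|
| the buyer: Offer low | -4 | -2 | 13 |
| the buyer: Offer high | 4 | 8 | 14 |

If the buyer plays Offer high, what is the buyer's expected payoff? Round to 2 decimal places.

10.25

E[Offer high] = 0.125·8 + 0.375·14 + 0.5·8 = 1 + 5.25 + 4 = 10.25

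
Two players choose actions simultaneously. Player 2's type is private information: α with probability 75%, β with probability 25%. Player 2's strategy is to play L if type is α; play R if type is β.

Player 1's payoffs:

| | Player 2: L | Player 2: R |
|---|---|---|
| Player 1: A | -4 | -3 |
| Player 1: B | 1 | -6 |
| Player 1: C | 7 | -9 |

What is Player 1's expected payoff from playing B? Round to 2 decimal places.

-0.75

Take the expectation over Player 2's type, weighting each type's action by its prior probability.
E[B] = 0.75·1 + 0.25·(-6) = 0.75 + (-1.5) = -0.75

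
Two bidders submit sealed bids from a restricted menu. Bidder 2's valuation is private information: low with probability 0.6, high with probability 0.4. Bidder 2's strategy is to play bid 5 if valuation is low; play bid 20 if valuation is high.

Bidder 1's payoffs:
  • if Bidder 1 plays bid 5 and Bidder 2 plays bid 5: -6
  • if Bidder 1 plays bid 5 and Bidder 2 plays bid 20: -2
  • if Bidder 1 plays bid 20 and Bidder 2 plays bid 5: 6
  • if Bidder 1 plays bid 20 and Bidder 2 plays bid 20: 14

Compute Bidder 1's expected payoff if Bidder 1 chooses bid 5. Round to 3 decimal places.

Take the expectation over Bidder 2's valuation, weighting each type's action by its prior probability.
E[bid 5] = 0.6·(-6) + 0.4·(-2) = (-3.6) + (-0.8) = -4.4

-4.400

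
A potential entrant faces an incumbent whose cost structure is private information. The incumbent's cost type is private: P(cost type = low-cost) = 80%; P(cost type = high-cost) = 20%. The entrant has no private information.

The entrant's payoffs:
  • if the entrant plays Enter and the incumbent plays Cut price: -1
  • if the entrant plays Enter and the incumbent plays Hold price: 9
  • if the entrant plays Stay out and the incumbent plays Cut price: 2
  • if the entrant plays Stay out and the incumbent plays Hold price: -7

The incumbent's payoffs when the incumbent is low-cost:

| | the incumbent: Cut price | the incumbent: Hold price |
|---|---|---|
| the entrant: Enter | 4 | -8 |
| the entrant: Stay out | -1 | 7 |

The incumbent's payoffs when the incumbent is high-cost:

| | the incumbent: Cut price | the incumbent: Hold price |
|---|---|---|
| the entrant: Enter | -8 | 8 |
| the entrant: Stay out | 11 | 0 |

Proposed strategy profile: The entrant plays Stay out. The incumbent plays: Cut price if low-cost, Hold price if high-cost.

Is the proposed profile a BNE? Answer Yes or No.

No

The entrant plays Stay out: E[Stay out] = 0.8·(2) + 0.2·(-7) = 0.2; E[Enter] = 1. Not best-responding. ✗
The incumbent (cost type low-cost), facing Stay out: Cut price gives -1, Hold price gives 7. Proposed Cut price is not best — profitable deviation exists. ✗
The incumbent (cost type high-cost), facing Stay out: Cut price gives 11, Hold price gives 0. Proposed Hold price is not best — profitable deviation exists. ✗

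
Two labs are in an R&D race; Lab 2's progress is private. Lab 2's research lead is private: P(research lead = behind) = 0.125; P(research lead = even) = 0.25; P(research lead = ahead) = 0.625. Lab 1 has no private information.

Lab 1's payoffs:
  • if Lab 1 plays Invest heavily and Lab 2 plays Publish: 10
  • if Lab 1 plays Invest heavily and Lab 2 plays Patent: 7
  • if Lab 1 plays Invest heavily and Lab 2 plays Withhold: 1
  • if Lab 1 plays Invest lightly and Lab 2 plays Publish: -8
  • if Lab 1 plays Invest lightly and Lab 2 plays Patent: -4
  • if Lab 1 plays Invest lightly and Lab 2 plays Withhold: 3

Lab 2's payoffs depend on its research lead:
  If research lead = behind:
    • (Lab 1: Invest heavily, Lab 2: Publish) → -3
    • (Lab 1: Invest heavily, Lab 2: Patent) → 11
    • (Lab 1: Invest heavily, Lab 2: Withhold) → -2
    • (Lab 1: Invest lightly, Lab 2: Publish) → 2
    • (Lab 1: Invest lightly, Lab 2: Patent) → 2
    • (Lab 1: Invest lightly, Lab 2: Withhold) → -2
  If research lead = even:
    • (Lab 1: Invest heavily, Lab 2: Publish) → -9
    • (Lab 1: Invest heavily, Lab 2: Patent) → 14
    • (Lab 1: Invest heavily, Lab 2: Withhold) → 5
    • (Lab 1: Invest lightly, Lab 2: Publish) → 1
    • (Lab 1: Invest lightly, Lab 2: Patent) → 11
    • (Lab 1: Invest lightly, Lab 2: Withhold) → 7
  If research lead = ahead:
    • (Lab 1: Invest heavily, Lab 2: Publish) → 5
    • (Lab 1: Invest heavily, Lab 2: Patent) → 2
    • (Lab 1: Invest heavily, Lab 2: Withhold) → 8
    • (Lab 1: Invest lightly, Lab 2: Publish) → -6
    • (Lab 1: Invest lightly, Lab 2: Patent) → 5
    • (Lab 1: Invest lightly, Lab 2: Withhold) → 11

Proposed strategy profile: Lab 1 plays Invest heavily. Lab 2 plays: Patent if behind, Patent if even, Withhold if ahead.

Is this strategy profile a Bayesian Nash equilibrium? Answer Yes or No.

Lab 1 plays Invest heavily: E[Invest heavily] = 0.125·(7) + 0.25·(7) + 0.625·(1) = 3.25; E[Invest lightly] = 0.375. Best-responding. ✓
Lab 2 (research lead behind), facing Invest heavily: Publish gives -3, Patent gives 11, Withhold gives -2. Proposed Patent is best. ✓
Lab 2 (research lead even), facing Invest heavily: Publish gives -9, Patent gives 14, Withhold gives 5. Proposed Patent is best. ✓
Lab 2 (research lead ahead), facing Invest heavily: Publish gives 5, Patent gives 2, Withhold gives 8. Proposed Withhold is best. ✓

Yes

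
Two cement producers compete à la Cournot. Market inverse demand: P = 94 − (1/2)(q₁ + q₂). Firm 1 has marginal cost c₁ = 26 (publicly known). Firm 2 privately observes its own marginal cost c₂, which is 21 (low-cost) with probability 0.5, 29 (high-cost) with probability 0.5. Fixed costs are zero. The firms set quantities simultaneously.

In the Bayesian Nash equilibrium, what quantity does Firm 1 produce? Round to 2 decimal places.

Type-c best response for Firm 2: q₂(c) = (94 − c) − q₁/2.
Firm 1 maximizes expected profit; its first-order condition is 94 − q₁ − (1/2)E[q₂] − 26 = 0.
Substituting E[q₂] and solving: E[c₂] = 25, so q₁ = (94 − 2·26 + 25)/(3/2) = 44.6667.

44.67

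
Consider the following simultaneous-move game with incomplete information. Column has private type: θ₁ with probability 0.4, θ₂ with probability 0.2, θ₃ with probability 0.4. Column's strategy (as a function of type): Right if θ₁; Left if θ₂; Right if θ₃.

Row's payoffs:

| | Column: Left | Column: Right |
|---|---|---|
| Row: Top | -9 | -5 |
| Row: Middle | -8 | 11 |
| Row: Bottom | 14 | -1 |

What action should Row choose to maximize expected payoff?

Middle

Compute Row's expected payoff for each action, taking the expectation over Column's type.
E[Top] = 0.4·(-5) + 0.2·(-9) + 0.4·(-5) = -5.8
E[Middle] = 0.4·(11) + 0.2·(-8) + 0.4·(11) = 7.2
E[Bottom] = 0.4·(-1) + 0.2·(14) + 0.4·(-1) = 2
Best response: Middle (7.2 is the largest).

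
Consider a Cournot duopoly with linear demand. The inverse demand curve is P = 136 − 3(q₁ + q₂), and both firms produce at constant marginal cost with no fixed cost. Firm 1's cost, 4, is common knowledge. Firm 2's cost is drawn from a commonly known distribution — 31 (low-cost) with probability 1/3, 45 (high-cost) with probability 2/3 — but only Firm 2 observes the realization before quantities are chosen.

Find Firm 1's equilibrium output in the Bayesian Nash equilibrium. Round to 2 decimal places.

Type-c best response for Firm 2: q₂(c) = (136 − c)/6 − q₁/2.
Firm 1 maximizes expected profit; its first-order condition is 136 − 6q₁ − 3E[q₂] − 4 = 0.
Substituting E[q₂] and solving: E[c₂] = 40.3333, so q₁ = (136 − 2·4 + 40.3333)/9 = 18.7037.

18.70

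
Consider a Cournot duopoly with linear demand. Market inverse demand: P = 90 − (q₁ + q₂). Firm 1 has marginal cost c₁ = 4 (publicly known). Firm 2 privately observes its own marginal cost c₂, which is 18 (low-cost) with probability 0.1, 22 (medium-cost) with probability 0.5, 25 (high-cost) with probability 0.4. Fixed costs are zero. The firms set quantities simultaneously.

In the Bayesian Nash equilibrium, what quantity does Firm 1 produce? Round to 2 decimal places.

34.93

Firm 2 with cost c maximizes (90 − (q₁+q₂) − c)·q₂, giving q₂(c) = (90 − c − q₁)/2.
E[c₂] = 0.1·18 + 0.5·22 + 0.4·25 = 22.8
Firm 1's FOC against E[q₂] yields q₁ = (90 − 2·4 + E[c₂])/3 = (90 − 8 + 22.8)/3 = 34.9333.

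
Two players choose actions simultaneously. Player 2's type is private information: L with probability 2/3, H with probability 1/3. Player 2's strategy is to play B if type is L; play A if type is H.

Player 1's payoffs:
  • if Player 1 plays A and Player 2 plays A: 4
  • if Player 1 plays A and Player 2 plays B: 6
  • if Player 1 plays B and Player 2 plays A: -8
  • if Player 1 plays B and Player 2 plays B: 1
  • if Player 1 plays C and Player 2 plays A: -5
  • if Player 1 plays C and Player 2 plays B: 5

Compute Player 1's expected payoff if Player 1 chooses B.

-2

Take the expectation over Player 2's type, weighting each type's action by its prior probability.
E[B] = 2/3·1 + 1/3·(-8) = 2/3 + (-8/3) = -2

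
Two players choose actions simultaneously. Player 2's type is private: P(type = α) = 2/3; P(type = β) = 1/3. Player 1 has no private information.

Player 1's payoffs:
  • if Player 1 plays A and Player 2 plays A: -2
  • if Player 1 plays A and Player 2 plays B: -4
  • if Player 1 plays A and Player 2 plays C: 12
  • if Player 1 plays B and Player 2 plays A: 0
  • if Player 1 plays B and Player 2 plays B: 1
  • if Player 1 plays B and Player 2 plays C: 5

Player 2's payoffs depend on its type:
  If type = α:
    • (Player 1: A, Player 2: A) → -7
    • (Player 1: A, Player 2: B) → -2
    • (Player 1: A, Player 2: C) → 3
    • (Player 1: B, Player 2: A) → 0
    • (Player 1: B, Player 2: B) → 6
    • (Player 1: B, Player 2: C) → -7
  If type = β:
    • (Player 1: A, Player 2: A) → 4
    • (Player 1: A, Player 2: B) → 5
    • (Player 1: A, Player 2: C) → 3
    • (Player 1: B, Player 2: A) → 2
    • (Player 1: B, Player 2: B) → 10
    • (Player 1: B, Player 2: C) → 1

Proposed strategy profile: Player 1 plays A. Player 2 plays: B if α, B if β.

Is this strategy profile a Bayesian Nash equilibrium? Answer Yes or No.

Player 1 plays A: E[A] = 2/3·(-4) + 1/3·(-4) = -4; E[B] = 1. Not best-responding. ✗
Player 2 (type α), facing A: A gives -7, B gives -2, C gives 3. Proposed B is not best — profitable deviation exists. ✗
Player 2 (type β), facing A: A gives 4, B gives 5, C gives 3. Proposed B is best. ✓

No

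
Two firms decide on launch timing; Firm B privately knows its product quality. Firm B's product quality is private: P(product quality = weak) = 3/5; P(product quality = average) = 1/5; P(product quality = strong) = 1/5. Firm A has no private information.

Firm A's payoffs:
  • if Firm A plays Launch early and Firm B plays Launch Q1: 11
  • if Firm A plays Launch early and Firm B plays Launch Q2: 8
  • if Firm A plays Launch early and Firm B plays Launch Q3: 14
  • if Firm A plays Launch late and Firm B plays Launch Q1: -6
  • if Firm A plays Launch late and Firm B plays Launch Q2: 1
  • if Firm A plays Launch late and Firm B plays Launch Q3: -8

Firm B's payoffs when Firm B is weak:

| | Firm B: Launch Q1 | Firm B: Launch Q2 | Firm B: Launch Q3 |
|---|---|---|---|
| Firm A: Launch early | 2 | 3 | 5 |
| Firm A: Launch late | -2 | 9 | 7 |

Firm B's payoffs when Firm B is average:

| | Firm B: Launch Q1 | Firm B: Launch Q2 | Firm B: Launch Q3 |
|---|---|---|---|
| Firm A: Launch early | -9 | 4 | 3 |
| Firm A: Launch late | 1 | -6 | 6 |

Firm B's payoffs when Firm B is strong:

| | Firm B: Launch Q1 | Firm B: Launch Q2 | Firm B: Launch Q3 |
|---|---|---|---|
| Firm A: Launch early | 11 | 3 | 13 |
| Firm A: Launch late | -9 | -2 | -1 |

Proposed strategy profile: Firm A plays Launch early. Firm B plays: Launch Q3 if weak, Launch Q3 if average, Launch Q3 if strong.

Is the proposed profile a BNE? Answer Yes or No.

No

A profile is a BNE iff every type of every player is best-responding given beliefs about the other side.
Firm A plays Launch early: E[Launch early] = 3/5·(14) + 1/5·(14) + 1/5·(14) = 14; E[Launch late] = -8. Best-responding. ✓
Firm B (product quality weak), facing Launch early: Launch Q1 gives 2, Launch Q2 gives 3, Launch Q3 gives 5. Proposed Launch Q3 is best. ✓
Firm B (product quality average), facing Launch early: Launch Q1 gives -9, Launch Q2 gives 4, Launch Q3 gives 3. Proposed Launch Q3 is not best — profitable deviation exists. ✗
Firm B (product quality strong), facing Launch early: Launch Q1 gives 11, Launch Q2 gives 3, Launch Q3 gives 13. Proposed Launch Q3 is best. ✓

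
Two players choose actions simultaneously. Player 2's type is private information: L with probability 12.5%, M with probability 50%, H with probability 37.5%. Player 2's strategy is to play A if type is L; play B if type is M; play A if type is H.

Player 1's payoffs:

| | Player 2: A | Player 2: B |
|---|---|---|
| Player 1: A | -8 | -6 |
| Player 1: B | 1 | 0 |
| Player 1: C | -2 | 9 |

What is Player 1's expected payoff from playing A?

E[A] = 0.125·(-8) + 0.5·(-6) + 0.375·(-8) = (-1) + (-3) + (-3) = -7

-7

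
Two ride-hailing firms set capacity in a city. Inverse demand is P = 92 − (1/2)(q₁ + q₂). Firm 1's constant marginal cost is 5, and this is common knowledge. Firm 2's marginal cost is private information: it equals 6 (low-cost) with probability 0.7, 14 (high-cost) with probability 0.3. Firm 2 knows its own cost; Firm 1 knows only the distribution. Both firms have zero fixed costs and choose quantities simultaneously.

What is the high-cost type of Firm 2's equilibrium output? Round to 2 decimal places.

Type-c best response for Firm 2: q₂(c) = (92 − c) − q₁/2.
Firm 1 maximizes expected profit; its first-order condition is 92 − q₁ − (1/2)E[q₂] − 5 = 0.
Substituting E[q₂] and solving: E[c₂] = 8.4, so q₁ = (92 − 2·5 + 8.4)/(3/2) = 60.2667.
q₂(high-cost) = (92 − 14 − (1/2)·60.2667) = 47.8667.

47.87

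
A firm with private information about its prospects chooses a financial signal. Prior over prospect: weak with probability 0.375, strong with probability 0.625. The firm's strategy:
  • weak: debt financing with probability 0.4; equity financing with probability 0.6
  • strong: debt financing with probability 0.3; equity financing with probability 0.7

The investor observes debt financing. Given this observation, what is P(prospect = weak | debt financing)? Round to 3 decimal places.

P(debt financing) = 0.375·0.4 + 0.625·0.3 = 0.3375
P(weak | debt financing) = (0.375·0.4) / 0.3375 = 0.15 / 0.3375 = 0.444444

0.444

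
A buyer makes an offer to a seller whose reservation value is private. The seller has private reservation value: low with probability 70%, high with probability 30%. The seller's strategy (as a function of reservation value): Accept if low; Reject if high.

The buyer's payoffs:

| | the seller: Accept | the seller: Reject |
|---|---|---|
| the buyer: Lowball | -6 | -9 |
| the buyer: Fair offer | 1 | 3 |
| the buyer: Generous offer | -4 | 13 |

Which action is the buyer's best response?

Fair offer

E[Lowball] = 0.7·(-6) + 0.3·(-9) = -6.9
E[Fair offer] = 0.7·(1) + 0.3·(3) = 1.6
E[Generous offer] = 0.7·(-4) + 0.3·(13) = 1.1
Best response: Fair offer (1.6 is the largest).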